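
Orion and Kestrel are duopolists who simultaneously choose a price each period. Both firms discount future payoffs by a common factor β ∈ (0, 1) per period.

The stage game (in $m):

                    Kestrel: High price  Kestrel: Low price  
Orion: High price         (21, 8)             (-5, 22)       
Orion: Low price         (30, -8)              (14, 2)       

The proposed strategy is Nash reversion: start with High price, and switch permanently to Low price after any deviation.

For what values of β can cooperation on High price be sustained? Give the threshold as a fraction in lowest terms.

7/10

Orion: cooperation gives 21 each period; deviation gives 30 once then 14 forever.
  21/(1−β) ≥ 30 + 14β/(1−β) ⇒ β ≥ 9/16.
Kestrel: cooperation gives 8 each period; deviation gives 22 once then 2 forever.
  β ≥ 14/20 = 7/10.
Both must hold, so the binding constraint is Kestrel's: β ≥ 7/10.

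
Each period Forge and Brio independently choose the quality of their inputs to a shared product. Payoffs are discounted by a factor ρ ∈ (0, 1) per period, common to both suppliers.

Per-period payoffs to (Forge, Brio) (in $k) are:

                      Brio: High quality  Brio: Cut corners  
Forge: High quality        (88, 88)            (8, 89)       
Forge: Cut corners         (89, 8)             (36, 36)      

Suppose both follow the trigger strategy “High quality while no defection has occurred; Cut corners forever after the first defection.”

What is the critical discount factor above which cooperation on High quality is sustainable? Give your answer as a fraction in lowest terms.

1/53

Under grim trigger the critical discount factor is (T−C)/(T−P) with T = 89, C = 88, P = 36.
ρ* = (89−88)/(89−36) = 1/53.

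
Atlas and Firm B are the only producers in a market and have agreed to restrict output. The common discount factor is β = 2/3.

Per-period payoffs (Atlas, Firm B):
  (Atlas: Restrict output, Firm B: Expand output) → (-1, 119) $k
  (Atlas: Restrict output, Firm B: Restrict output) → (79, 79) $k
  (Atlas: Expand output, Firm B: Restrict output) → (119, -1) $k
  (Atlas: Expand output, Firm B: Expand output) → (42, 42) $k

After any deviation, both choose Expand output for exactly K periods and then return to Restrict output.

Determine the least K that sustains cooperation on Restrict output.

2

No profitable deviation requires (79−42)(β+…+β^K) ≥ 119−79, i.e. β+…+β^K ≥ 40/37 ≈ 1.0811.
With β = 2/3, the partial sums are K=1: 0.6667, K=2: 1.1111.
K = 2 is the first length at which the sum reaches 1.0811.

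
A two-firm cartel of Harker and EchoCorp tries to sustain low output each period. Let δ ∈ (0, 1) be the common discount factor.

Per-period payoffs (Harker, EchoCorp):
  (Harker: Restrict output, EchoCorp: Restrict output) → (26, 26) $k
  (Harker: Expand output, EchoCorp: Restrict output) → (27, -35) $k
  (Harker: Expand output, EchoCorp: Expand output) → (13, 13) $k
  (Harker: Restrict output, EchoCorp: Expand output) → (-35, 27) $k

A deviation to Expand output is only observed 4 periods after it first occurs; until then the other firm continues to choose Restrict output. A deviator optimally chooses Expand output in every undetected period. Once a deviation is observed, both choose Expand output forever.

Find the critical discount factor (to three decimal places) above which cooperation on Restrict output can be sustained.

0.517

Deviating for the 4 undetected periods gains 27−26 = 1 per period over cooperation, then loses 26−13 = 13 per period forever once punishment starts.
Gain: 1(1 + δ + … + δ^3); loss: 13·δ^4/(1−δ).
No profitable deviation ⇔ 1(1−δ^4) ≤ 13·δ^4, i.e. δ^4 ≥ 1/(1+13) = 1/14.
Hence δ ≥ (1/14)^(1/4) ≈ 0.517.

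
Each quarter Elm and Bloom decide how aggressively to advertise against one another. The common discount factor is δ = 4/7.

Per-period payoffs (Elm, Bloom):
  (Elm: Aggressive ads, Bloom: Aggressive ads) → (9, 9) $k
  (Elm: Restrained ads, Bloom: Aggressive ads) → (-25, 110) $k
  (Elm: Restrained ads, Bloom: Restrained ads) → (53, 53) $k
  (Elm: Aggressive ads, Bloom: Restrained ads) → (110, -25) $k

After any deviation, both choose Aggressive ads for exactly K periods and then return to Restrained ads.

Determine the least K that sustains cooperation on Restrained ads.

No profitable deviation requires (53−9)(δ+…+δ^K) ≥ 110−53, i.e. δ+…+δ^K ≥ 57/44 ≈ 1.2955.
With δ = 4/7, the partial sums are K=1: 0.5714, K=2: 0.8980, …, K=5: 1.2521, K=6: 1.2869, K=7: 1.3068.
K = 7 is the first length at which the sum reaches 1.2955.

7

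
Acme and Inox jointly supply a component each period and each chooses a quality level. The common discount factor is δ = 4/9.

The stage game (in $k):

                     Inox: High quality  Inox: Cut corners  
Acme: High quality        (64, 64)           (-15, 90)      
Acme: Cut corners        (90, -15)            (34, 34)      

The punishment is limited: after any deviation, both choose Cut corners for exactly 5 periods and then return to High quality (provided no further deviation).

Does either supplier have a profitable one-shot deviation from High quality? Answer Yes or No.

Yes

IC: δ+…+δ^5 ≥ (90−64)/(64−34) = 13/15.
At δ = 4/9: partial sum = 0.7861 < 0.8667. Cooperation not sustainable.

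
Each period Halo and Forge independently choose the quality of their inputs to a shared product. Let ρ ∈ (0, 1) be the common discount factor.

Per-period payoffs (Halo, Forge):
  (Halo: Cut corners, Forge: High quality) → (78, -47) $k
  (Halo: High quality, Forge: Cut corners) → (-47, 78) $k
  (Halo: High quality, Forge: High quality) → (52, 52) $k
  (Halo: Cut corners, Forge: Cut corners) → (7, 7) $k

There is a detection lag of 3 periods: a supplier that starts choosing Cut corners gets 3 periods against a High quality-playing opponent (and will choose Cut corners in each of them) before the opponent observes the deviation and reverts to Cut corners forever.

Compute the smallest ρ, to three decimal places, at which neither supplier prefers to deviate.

0.715

The best deviation is to choose Cut corners for all 3 undetected periods, earning 78 each, then 7 forever once detected.
Deviation value: 78(1−ρ^3)/(1−ρ) + 7ρ^3/(1−ρ); cooperation value: 52/(1−ρ).
IC: 52 ≥ 78(1−ρ^3) + 7ρ^3 = 78 − 71ρ^3.
So ρ^3 ≥ 26/71, giving ρ ≥ (26/71)^(1/3) ≈ 0.715.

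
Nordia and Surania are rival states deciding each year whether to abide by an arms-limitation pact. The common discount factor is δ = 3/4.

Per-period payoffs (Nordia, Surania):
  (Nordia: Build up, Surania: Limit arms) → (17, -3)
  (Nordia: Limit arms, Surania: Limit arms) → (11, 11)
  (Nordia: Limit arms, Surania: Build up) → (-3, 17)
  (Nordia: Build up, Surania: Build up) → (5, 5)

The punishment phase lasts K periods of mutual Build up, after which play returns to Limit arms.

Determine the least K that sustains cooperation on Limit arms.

2

No profitable deviation requires (11−5)(δ+…+δ^K) ≥ 17−11, i.e. δ+…+δ^K ≥ 1 ≈ 1.0000.
With δ = 3/4, the partial sums are K=1: 0.7500, K=2: 1.3125.
K = 2 is the first length at which the sum reaches 1.0000.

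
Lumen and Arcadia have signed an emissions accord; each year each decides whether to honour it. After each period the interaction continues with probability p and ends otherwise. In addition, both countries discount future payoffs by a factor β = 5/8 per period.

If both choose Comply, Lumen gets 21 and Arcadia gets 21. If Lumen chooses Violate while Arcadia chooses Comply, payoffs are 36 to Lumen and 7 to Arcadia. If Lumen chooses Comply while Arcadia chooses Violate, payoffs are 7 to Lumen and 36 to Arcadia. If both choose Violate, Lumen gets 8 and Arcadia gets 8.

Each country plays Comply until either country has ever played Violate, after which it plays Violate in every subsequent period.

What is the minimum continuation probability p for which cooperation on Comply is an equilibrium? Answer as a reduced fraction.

Expected continuation weight on next period's payoff is β·p = 5/8·p, which plays the role of the discount factor.
Cooperation requires 5/8·p ≥ (36−21)/(36−8) = 15/28, hence p ≥ 6/7.

6/7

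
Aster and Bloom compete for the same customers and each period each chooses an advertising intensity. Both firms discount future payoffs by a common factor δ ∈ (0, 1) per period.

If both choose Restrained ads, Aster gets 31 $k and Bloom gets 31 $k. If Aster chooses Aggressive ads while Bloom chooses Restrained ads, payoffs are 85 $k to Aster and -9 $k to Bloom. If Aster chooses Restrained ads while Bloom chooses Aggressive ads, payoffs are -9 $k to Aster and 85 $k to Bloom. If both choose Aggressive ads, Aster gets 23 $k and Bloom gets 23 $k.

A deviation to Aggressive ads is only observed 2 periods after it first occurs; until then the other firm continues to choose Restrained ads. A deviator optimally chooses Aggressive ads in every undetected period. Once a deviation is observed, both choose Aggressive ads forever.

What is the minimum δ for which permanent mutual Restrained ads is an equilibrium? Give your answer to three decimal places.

0.933

Deviating for the 2 undetected periods gains 85−31 = 54 per period over cooperation, then loses 31−23 = 8 per period forever once punishment starts.
Gain: 54(1 + δ + … + δ^1); loss: 8·δ^2/(1−δ).
No profitable deviation ⇔ 54(1−δ^2) ≤ 8·δ^2, i.e. δ^2 ≥ 54/(54+8) = 27/31.
Hence δ ≥ (27/31)^(1/2) ≈ 0.933.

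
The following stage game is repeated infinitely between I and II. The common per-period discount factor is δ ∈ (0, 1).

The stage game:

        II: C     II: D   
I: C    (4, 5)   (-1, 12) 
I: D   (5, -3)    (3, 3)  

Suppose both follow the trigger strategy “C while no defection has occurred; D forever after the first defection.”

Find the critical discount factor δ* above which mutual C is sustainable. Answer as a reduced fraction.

I's threshold: (5−4)/(5−3) = 1/2.
II's threshold: (12−5)/(12−3) = 7/9.
1/2 < 7/9, so II binds and δ* = 7/9.

7/9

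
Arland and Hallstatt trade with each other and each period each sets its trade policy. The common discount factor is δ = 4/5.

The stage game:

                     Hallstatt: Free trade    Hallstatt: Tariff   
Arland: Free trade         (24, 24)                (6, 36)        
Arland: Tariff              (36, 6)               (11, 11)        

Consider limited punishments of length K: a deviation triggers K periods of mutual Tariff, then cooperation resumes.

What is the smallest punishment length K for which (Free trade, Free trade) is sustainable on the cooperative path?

2

No profitable deviation requires (24−11)(δ+…+δ^K) ≥ 36−24, i.e. δ+…+δ^K ≥ 12/13 ≈ 0.9231.
With δ = 4/5, the partial sums are K=1: 0.8000, K=2: 1.4400.
K = 2 is the first length at which the sum reaches 0.9231.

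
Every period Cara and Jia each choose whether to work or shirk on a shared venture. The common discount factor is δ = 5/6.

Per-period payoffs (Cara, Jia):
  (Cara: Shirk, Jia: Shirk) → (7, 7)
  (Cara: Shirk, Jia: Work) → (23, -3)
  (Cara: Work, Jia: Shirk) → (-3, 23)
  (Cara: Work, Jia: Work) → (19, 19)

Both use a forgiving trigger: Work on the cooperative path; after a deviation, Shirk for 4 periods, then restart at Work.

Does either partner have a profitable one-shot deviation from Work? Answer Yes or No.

No

Comparing payoff streams over the 5 periods until play realigns: cooperate → 19(1+δ+…+δ^4); deviate → 23 + 7(δ+…+δ^4).
Cooperation is sustained iff (19−7)(δ+…+δ^4) ≥ 23−19.
δ+…+δ^4 = 5/6·(1−(5/6)^4)/(1−5/6) = 2.5887, and (23−19)/(19−7) = 0.3333.
2.5887 ≥ 0.3333, so cooperation is sustainable.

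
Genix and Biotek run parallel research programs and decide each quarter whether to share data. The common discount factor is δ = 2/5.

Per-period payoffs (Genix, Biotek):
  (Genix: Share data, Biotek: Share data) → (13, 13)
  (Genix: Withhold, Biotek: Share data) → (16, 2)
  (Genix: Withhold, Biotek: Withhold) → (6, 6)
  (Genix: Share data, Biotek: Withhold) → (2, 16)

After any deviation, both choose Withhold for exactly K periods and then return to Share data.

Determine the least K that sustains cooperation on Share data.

2

No profitable deviation requires (13−6)(δ+…+δ^K) ≥ 16−13, i.e. δ+…+δ^K ≥ 3/7 ≈ 0.4286.
With δ = 2/5, the partial sums are K=1: 0.4000, K=2: 0.5600.
K = 2 is the first length at which the sum reaches 0.4286.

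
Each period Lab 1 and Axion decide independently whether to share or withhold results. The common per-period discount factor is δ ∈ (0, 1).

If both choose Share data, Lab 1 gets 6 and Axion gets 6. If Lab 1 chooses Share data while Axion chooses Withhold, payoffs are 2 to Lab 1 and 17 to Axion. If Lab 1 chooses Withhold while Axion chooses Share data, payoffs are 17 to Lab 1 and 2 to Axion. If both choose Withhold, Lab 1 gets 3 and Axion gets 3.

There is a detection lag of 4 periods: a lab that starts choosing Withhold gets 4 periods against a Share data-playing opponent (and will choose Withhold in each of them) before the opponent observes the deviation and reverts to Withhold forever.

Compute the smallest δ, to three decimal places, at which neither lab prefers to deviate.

A deviator earns 17 for 4 periods, then 3 forever; cooperating earns 6 forever. Multiplying the IC by (1−δ):
6 ≥ 17(1−δ^4) + 3δ^4, so 14·δ^4 ≥ 11 and δ^4 ≥ 11/14.
δ ≥ (11/14)^(1/4) ≈ 0.941.

0.941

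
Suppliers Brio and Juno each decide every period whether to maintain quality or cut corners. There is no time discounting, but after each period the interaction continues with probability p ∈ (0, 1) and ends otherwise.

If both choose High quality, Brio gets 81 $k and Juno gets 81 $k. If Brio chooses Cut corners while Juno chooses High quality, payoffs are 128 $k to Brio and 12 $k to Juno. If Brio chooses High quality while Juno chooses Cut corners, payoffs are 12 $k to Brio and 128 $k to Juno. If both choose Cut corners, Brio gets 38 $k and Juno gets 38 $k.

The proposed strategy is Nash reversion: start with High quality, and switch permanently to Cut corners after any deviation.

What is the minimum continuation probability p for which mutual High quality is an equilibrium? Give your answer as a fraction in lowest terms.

With no time discounting, the continuation probability p plays the role of the discount factor.
Grim-trigger IC: 81/(1−p) ≥ 128 + 38p/(1−p) ⇒ p ≥ (128−81)/(128−38) = 47/90.

47/90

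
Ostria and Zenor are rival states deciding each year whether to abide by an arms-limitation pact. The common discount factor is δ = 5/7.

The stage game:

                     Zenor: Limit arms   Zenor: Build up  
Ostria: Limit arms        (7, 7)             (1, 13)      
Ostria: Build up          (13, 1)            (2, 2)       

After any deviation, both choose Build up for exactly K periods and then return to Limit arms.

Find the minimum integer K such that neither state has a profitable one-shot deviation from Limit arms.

2

Need Σ_{k=1}^{K} δ^k ≥ (13−7)/(7−2) = 1.2000 at δ = 5/7.
At K = 1 the sum is 0.7143 < 1.2000; at K = 2 it is 1.2245 ≥ 1.2000.
So the minimum punishment length is K = 2.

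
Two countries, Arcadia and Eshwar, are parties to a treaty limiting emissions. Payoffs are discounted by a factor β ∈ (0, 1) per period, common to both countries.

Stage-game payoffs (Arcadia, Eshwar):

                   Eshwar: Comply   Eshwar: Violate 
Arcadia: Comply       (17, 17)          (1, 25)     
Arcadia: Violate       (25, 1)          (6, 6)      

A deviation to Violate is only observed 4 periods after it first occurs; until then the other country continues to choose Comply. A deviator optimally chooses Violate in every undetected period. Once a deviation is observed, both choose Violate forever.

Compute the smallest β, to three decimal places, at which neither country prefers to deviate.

0.806

The best deviation is to choose Violate for all 4 undetected periods, earning 25 each, then 6 forever once detected.
Deviation value: 25(1−β^4)/(1−β) + 6β^4/(1−β); cooperation value: 17/(1−β).
IC: 17 ≥ 25(1−β^4) + 6β^4 = 25 − 19β^4.
So β^4 ≥ 8/19, giving β ≥ (8/19)^(1/4) ≈ 0.806.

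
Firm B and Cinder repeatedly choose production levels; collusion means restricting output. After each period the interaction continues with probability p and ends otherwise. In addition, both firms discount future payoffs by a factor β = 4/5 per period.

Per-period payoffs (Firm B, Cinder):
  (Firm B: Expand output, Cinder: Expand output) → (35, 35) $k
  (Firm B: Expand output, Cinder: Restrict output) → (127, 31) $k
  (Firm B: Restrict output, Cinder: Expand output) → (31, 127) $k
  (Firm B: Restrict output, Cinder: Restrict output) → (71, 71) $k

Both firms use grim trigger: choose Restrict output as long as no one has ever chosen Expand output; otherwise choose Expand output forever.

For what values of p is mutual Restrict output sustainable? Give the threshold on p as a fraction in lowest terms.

With continuation probability p and discount β, the effective per-period discount factor is βp.
Grim-trigger IC: βp ≥ (127−71)/(127−35) = 14/23.
So p ≥ (14/23)/(4/5) = 35/46.

35/46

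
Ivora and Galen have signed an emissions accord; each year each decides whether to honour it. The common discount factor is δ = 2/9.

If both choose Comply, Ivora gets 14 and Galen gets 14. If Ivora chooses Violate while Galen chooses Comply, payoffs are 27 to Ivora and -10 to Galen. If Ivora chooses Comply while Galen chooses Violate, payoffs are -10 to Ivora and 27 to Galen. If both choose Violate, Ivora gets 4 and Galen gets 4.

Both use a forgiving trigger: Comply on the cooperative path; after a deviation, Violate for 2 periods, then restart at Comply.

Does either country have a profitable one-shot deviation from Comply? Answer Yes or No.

Yes

Comparing payoff streams over the 3 periods until play realigns: cooperate → 14(1+δ+…+δ^2); deviate → 27 + 4(δ+…+δ^2).
Cooperation is sustained iff (14−4)(δ+…+δ^2) ≥ 27−14.
δ+…+δ^2 = 2/9·(1−(2/9)^2)/(1−2/9) = 0.2716, and (27−14)/(14−4) = 1.3000.
0.2716 < 1.3000, so cooperation is not sustainable.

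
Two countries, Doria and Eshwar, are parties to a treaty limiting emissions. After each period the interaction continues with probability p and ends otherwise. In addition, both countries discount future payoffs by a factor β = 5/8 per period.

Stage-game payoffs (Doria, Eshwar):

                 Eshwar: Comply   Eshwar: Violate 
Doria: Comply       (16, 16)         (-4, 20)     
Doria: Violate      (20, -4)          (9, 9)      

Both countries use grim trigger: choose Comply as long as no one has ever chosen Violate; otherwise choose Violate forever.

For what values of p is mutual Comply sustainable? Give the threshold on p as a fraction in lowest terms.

32/55

With continuation probability p and discount β, the effective per-period discount factor is βp.
Grim-trigger IC: βp ≥ (20−16)/(20−9) = 4/11.
So p ≥ (4/11)/(5/8) = 32/55.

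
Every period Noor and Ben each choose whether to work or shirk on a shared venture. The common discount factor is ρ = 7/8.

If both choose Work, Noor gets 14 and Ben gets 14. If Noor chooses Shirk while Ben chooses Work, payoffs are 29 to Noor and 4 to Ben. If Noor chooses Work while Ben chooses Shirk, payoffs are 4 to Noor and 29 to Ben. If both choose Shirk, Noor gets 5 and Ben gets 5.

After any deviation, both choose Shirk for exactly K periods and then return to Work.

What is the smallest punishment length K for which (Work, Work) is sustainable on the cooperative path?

IC: ρ(1−ρ^K)/(1−ρ) ≥ (29−14)/(14−5) = 5/3.
With ρ = 7/8: need 1 − ρ^K ≥ 5/3·(1−7/8)/(7/8), i.e. ρ^K ≤ 0.7619.
Since (7/8)^2 = 0.7656 and (7/8)^3 = 0.6699, the smallest such K is 3.

3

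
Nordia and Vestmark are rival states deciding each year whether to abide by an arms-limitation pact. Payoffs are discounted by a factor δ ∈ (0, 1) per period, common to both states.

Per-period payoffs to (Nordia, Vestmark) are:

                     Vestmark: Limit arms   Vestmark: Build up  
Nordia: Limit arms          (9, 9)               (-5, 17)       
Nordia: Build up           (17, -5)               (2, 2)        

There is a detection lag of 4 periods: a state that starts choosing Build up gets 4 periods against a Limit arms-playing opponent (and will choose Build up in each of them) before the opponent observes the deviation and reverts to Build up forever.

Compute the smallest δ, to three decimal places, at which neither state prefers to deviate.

Deviating for the 4 undetected periods gains 17−9 = 8 per period over cooperation, then loses 9−2 = 7 per period forever once punishment starts.
Gain: 8(1 + δ + … + δ^3); loss: 7·δ^4/(1−δ).
No profitable deviation ⇔ 8(1−δ^4) ≤ 7·δ^4, i.e. δ^4 ≥ 8/(8+7) = 8/15.
Hence δ ≥ (8/15)^(1/4) ≈ 0.855.

0.855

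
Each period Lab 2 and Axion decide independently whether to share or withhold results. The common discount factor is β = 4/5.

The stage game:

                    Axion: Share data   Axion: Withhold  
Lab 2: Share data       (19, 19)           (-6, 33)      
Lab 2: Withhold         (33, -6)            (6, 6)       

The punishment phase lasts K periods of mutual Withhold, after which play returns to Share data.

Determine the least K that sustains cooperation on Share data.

Need Σ_{k=1}^{K} β^k ≥ (33−19)/(19−6) = 1.0769 at β = 4/5.
At K = 1 the sum is 0.8000 < 1.0769; at K = 2 it is 1.4400 ≥ 1.0769.
So the minimum punishment length is K = 2.

2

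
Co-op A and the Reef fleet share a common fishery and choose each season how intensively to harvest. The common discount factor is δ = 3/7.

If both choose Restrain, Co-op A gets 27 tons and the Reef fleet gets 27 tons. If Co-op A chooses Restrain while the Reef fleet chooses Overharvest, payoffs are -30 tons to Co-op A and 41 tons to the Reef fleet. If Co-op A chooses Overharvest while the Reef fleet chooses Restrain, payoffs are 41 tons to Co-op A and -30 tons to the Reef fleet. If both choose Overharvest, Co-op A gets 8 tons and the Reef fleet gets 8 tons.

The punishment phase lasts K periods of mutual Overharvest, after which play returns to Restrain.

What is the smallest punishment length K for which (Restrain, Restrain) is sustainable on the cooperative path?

5

No profitable deviation requires (27−8)(δ+…+δ^K) ≥ 41−27, i.e. δ+…+δ^K ≥ 14/19 ≈ 0.7368.
With δ = 3/7, the partial sums are K=1: 0.4286, K=2: 0.6122, K=3: 0.6910, K=4: 0.7247, K=5: 0.7392.
K = 5 is the first length at which the sum reaches 0.7368.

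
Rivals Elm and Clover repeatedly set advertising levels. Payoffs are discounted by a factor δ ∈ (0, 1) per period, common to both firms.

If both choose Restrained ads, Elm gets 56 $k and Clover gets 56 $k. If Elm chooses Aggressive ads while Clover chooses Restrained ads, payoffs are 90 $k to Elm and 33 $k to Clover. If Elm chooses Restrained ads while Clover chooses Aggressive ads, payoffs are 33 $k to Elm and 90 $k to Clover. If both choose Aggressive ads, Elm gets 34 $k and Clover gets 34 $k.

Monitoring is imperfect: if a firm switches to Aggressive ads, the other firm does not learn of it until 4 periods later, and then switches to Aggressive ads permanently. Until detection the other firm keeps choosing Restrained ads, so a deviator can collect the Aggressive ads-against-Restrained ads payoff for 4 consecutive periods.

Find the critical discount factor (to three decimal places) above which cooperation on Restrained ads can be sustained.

The best deviation is to choose Aggressive ads for all 4 undetected periods, earning 90 each, then 34 forever once detected.
Deviation value: 90(1−δ^4)/(1−δ) + 34δ^4/(1−δ); cooperation value: 56/(1−δ).
IC: 56 ≥ 90(1−δ^4) + 34δ^4 = 90 − 56δ^4.
So δ^4 ≥ 34/56 = 17/28, giving δ ≥ (17/28)^(1/4) ≈ 0.883.

0.883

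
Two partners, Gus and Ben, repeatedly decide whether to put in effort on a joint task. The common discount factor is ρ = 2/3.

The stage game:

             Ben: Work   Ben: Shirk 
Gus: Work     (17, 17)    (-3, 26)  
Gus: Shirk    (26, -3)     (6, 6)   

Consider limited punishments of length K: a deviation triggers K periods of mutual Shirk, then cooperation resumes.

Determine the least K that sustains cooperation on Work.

IC: ρ(1−ρ^K)/(1−ρ) ≥ (26−17)/(17−6) = 9/11.
With ρ = 2/3: need 1 − ρ^K ≥ 9/11·(1−2/3)/(2/3), i.e. ρ^K ≤ 0.5909.
Since (2/3)^1 = 0.6667 and (2/3)^2 = 0.4444, the smallest such K is 2.

2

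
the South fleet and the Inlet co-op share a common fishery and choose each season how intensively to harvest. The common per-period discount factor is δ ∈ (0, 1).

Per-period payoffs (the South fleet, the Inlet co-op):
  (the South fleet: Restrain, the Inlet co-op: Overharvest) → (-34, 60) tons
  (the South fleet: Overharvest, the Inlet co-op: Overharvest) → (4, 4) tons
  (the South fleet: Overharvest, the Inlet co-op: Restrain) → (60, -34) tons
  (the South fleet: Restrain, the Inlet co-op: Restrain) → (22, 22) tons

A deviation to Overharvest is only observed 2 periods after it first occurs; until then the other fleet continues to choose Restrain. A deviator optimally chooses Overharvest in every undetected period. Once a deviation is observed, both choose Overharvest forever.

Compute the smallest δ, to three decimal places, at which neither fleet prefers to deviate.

Deviating for the 2 undetected periods gains 60−22 = 38 per period over cooperation, then loses 22−4 = 18 per period forever once punishment starts.
Gain: 38(1 + δ + … + δ^1); loss: 18·δ^2/(1−δ).
No profitable deviation ⇔ 38(1−δ^2) ≤ 18·δ^2, i.e. δ^2 ≥ 38/(38+18) = 19/28.
Hence δ ≥ (19/28)^(1/2) ≈ 0.824.

0.824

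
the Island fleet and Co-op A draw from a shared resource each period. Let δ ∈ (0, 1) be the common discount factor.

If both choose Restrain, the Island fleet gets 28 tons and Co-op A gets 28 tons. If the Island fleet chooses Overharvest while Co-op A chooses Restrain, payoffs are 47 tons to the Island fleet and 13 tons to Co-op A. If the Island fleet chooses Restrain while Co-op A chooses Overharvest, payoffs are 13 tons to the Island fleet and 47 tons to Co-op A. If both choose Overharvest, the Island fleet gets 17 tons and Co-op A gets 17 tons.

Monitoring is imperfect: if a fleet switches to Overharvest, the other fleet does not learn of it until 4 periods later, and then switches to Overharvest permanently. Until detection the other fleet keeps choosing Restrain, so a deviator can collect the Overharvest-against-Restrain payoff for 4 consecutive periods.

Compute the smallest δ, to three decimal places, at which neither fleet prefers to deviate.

Deviating for the 4 undetected periods gains 47−28 = 19 per period over cooperation, then loses 28−17 = 11 per period forever once punishment starts.
Gain: 19(1 + δ + … + δ^3); loss: 11·δ^4/(1−δ).
No profitable deviation ⇔ 19(1−δ^4) ≤ 11·δ^4, i.e. δ^4 ≥ 19/(19+11) = 19/30.
Hence δ ≥ (19/30)^(1/4) ≈ 0.892.

0.892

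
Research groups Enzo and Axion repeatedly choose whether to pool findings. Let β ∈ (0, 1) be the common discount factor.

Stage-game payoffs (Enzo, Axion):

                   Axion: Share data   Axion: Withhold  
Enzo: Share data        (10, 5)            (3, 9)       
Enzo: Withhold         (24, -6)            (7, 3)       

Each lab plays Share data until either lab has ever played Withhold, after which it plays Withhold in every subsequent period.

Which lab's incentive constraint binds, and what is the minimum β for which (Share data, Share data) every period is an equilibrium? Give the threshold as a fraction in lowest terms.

Enzo; β ≥ 14/17

Enzo: cooperation gives 10 each period; deviation gives 24 once then 7 forever.
  10/(1−β) ≥ 24 + 7β/(1−β) ⇒ β ≥ 14/17.
Axion: cooperation gives 5 each period; deviation gives 9 once then 3 forever.
  β ≥ 4/6 = 2/3.
Both must hold, so the binding constraint is Enzo's: β ≥ 14/17.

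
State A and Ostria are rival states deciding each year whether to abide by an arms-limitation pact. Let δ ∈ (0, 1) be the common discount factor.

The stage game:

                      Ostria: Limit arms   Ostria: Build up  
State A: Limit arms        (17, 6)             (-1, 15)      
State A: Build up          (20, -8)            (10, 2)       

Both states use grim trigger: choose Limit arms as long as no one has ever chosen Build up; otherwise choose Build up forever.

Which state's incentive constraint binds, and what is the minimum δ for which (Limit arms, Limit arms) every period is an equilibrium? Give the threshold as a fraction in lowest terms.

Ostria; δ ≥ 9/13

State A's threshold: (20−17)/(20−10) = 3/10.
Ostria's threshold: (15−6)/(15−2) = 9/13.
3/10 < 9/13, so Ostria binds and δ* = 9/13.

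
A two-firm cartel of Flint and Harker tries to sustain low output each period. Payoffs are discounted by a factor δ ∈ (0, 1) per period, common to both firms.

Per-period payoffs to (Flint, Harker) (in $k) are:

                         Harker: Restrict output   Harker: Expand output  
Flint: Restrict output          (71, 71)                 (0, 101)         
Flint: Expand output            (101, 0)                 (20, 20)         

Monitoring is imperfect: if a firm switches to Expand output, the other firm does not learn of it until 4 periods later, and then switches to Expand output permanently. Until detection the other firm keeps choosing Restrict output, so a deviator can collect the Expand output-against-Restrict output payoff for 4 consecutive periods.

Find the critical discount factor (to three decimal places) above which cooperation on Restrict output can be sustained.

0.780

Deviating for the 4 undetected periods gains 101−71 = 30 per period over cooperation, then loses 71−20 = 51 per period forever once punishment starts.
Gain: 30(1 + δ + … + δ^3); loss: 51·δ^4/(1−δ).
No profitable deviation ⇔ 30(1−δ^4) ≤ 51·δ^4, i.e. δ^4 ≥ 30/(30+51) = 10/27.
Hence δ ≥ (10/27)^(1/4) ≈ 0.780.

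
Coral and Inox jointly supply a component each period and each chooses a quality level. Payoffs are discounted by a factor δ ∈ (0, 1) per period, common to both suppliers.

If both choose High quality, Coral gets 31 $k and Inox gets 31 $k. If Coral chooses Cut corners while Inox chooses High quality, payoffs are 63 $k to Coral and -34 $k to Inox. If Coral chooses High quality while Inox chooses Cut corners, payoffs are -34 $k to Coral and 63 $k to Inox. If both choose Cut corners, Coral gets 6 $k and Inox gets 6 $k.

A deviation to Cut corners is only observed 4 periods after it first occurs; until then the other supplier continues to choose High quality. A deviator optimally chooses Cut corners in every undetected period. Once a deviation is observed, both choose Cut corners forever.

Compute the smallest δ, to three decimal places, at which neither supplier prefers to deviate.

0.866

The best deviation is to choose Cut corners for all 4 undetected periods, earning 63 each, then 6 forever once detected.
Deviation value: 63(1−δ^4)/(1−δ) + 6δ^4/(1−δ); cooperation value: 31/(1−δ).
IC: 31 ≥ 63(1−δ^4) + 6δ^4 = 63 − 57δ^4.
So δ^4 ≥ 32/57, giving δ ≥ (32/57)^(1/4) ≈ 0.866.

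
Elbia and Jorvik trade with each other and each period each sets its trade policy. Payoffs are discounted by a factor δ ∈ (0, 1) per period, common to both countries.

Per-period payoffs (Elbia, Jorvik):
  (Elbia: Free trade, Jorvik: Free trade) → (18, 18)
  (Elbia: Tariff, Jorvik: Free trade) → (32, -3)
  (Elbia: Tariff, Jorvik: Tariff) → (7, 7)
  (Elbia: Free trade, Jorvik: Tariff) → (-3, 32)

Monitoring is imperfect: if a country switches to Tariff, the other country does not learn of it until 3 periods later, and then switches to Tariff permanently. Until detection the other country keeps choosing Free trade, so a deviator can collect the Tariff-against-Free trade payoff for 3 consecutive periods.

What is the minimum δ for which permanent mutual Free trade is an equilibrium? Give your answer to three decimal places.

The best deviation is to choose Tariff for all 3 undetected periods, earning 32 each, then 7 forever once detected.
Deviation value: 32(1−δ^3)/(1−δ) + 7δ^3/(1−δ); cooperation value: 18/(1−δ).
IC: 18 ≥ 32(1−δ^3) + 7δ^3 = 32 − 25δ^3.
So δ^3 ≥ 14/25, giving δ ≥ (14/25)^(1/3) ≈ 0.824.

0.824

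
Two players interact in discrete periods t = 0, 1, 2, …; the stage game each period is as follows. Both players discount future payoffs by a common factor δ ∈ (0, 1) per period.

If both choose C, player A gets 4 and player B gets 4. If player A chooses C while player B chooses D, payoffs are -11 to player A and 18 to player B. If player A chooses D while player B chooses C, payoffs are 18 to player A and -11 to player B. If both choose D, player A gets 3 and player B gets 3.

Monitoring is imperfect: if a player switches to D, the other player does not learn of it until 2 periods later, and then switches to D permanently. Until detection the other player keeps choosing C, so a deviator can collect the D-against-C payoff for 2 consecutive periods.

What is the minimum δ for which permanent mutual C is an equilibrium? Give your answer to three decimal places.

0.966

A deviator earns 18 for 2 periods, then 3 forever; cooperating earns 4 forever. Multiplying the IC by (1−δ):
4 ≥ 18(1−δ^2) + 3δ^2, so 15·δ^2 ≥ 14 and δ^2 ≥ 14/15.
δ ≥ (14/15)^(1/2) ≈ 0.966.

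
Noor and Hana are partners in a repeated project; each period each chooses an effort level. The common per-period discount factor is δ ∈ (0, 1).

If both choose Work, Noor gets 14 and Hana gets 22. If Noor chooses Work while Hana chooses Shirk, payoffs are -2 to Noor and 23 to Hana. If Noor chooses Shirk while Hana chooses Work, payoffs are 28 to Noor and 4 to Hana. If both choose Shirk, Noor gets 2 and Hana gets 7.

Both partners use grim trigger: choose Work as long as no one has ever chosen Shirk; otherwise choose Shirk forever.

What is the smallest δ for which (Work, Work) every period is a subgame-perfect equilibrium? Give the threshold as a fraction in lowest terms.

Noor's threshold: (28−14)/(28−2) = 7/13.
Hana's threshold: (23−22)/(23−7) = 1/16.
7/13 > 1/16, so Noor binds and δ* = 7/13.

7/13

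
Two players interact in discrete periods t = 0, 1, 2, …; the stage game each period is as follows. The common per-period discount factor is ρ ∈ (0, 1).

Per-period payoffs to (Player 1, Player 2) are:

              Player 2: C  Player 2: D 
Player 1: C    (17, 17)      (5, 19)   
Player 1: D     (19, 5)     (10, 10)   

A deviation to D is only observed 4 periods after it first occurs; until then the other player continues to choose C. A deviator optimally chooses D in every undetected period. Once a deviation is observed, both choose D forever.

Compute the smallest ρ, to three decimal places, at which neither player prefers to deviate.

A deviator earns 19 for 4 periods, then 10 forever; cooperating earns 17 forever. Multiplying the IC by (1−ρ):
17 ≥ 19(1−ρ^4) + 10ρ^4, so 9·ρ^4 ≥ 2 and ρ^4 ≥ 2/9.
ρ ≥ (2/9)^(1/4) ≈ 0.687.

0.687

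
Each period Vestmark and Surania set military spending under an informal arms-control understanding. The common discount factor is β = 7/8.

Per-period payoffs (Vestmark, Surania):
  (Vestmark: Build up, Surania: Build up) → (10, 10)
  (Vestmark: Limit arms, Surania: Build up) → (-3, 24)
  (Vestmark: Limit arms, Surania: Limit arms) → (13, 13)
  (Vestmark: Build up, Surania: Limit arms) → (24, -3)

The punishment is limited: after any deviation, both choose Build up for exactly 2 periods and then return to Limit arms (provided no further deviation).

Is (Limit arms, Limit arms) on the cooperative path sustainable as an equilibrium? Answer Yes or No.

No

IC: β+…+β^2 ≥ (24−13)/(13−10) = 11/3.
At β = 7/8: partial sum = 1.6406 < 3.6667. Cooperation not sustainable.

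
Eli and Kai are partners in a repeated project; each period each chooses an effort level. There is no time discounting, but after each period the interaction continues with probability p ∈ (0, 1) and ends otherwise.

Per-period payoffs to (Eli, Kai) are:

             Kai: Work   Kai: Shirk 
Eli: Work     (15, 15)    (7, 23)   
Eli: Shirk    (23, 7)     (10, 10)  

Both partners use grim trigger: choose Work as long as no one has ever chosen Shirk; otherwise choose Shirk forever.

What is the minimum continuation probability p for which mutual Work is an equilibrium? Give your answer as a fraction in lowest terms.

With no time discounting, the continuation probability p plays the role of the discount factor.
Grim-trigger IC: 15/(1−p) ≥ 23 + 10p/(1−p) ⇒ p ≥ (23−15)/(23−10) = 8/13.

8/13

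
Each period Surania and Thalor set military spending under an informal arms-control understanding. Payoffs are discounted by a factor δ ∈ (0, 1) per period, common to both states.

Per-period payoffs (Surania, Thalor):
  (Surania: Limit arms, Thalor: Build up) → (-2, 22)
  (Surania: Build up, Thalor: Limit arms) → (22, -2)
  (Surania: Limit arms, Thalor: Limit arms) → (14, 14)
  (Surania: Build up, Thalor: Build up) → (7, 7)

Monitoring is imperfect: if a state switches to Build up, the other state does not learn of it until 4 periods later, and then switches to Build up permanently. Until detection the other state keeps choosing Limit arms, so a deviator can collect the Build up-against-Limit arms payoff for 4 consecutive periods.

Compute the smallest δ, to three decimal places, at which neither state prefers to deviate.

0.855

The best deviation is to choose Build up for all 4 undetected periods, earning 22 each, then 7 forever once detected.
Deviation value: 22(1−δ^4)/(1−δ) + 7δ^4/(1−δ); cooperation value: 14/(1−δ).
IC: 14 ≥ 22(1−δ^4) + 7δ^4 = 22 − 15δ^4.
So δ^4 ≥ 8/15, giving δ ≥ (8/15)^(1/4) ≈ 0.855.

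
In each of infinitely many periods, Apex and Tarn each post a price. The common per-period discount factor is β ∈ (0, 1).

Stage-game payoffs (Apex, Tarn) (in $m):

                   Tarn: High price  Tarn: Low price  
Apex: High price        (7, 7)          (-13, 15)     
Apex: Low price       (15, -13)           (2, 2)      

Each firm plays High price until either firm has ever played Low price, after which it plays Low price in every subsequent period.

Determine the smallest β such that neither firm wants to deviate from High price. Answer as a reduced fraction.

7/(1−β) ≥ 15 + 2β/(1−β)
7 ≥ 15 − 13β
β ≥ 8/13.

8/13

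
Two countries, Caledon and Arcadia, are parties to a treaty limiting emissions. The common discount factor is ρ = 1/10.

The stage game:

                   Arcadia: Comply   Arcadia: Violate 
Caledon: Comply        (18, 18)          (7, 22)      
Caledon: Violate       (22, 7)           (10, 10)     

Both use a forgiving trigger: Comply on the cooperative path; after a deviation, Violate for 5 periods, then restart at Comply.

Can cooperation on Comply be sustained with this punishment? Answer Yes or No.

No

A one-shot deviation gives 22 now, then 10 for 5 periods, then back to 18.
Gain from deviating: (22−18) today; loss: (18−10) in each of the next 5 periods.
No-deviation condition: (18−10)(ρ+…+ρ^5) ≥ 22−18, i.e. ρ+…+ρ^5 ≥ 1/2.
At ρ = 1/10: ρ+…+ρ^5 = 0.1111 < 0.5000.
So cooperation is not sustainable.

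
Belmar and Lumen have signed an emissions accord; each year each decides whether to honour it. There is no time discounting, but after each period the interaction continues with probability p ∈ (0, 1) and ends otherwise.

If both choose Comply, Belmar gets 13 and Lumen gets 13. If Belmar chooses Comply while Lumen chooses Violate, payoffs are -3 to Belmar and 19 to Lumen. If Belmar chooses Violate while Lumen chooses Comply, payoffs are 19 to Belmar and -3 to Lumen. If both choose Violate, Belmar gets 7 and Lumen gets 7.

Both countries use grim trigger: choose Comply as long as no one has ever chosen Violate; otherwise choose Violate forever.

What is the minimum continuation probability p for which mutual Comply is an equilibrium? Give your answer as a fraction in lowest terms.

1/2

Expected cooperation value is 13 + p·13 + p²·13 + … = 13/(1−p); deviation gives 19 + p·7/(1−p).
13 ≥ 19(1−p) + 7p ⇒ 12p ≥ 6 ⇒ p ≥ 6/12 = 1/2.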